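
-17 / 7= -2.43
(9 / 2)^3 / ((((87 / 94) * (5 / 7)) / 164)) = 3277827 / 145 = 22605.70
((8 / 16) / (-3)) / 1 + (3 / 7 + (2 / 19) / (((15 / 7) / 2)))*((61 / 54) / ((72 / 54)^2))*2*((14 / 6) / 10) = -4289 / 410400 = -0.01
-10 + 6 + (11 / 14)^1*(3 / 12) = -213 / 56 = -3.80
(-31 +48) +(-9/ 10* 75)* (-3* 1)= 439/ 2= 219.50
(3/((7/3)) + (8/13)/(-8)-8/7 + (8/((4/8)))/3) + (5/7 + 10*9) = 26239/273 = 96.11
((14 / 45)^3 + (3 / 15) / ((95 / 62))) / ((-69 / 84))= -0.20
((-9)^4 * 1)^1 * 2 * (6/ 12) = 6561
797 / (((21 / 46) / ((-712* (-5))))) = 130516720 / 21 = 6215081.90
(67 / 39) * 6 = 134 / 13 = 10.31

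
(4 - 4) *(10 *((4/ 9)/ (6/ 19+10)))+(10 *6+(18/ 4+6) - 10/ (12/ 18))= 111/ 2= 55.50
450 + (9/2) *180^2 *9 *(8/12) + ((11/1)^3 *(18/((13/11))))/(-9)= 11348968/13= 872997.54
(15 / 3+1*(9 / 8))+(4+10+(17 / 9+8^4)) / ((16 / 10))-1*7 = 2569.06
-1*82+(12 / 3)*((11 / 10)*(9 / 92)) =-18761 / 230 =-81.57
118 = 118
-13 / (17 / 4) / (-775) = 52 / 13175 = 0.00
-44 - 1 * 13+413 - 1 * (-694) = 1050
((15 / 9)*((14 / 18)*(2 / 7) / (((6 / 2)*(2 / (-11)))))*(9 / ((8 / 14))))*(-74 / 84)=9.42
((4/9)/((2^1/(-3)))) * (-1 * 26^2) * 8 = 10816/3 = 3605.33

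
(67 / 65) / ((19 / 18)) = 1206 / 1235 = 0.98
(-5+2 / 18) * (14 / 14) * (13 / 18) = -286 / 81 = -3.53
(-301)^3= -27270901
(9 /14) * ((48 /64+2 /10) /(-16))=-171 /4480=-0.04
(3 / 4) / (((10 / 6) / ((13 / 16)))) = 117 / 320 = 0.37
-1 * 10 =-10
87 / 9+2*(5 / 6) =34 / 3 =11.33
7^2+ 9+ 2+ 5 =65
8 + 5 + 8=21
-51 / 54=-17 / 18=-0.94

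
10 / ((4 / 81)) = 405 / 2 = 202.50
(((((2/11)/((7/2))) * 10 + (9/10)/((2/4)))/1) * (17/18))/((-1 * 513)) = -799/187110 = -0.00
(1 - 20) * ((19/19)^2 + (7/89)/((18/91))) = -42541/1602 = -26.55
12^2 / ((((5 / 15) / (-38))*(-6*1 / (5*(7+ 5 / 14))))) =704520 / 7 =100645.71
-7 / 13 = -0.54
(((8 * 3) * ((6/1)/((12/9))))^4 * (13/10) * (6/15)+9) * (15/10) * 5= 530590761.90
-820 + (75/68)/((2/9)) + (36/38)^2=-39970981/49096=-814.14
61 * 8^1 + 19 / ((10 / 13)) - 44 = 4687 / 10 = 468.70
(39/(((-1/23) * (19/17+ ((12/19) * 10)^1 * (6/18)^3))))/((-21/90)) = 78227370/27503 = 2844.32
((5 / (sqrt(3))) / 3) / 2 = 5 *sqrt(3) / 18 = 0.48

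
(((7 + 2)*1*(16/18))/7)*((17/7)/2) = 68/49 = 1.39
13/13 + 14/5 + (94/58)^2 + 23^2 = 2251469/4205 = 535.43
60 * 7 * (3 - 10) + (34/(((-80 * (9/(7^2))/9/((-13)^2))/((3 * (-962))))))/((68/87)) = 1039369821/80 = 12992122.76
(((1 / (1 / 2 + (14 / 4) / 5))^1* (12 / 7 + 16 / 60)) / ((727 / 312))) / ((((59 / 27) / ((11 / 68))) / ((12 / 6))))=535392 / 5104267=0.10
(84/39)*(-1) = -2.15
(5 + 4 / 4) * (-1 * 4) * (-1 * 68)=1632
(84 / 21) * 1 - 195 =-191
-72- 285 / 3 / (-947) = -68089 / 947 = -71.90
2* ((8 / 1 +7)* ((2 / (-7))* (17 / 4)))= -255 / 7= -36.43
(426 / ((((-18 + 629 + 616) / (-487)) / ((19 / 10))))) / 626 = -656963 / 1280170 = -0.51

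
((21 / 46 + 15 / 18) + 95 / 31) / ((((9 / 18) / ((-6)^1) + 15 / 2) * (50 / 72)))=1341216 / 1586425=0.85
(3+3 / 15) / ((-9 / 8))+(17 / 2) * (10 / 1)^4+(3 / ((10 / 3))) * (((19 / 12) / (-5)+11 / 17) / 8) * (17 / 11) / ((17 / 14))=114440233933 / 1346400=84997.20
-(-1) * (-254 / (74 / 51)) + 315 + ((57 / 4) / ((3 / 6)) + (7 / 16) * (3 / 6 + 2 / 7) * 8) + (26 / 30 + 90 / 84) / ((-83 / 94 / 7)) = 28713473 / 184260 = 155.83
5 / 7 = 0.71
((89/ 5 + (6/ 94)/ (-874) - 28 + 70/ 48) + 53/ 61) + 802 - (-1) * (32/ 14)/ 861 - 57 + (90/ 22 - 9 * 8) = 741158500224477/ 1107494920840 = 669.22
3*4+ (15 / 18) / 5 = 73 / 6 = 12.17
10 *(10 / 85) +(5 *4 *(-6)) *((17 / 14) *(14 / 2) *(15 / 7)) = -259960 / 119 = -2184.54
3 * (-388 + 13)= -1125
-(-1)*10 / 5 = 2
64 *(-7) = -448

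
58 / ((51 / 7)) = 406 / 51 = 7.96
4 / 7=0.57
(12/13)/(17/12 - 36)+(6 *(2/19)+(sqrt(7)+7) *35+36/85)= 35 *sqrt(7)+428725429/1742585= 338.63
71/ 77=0.92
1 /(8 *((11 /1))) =1 /88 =0.01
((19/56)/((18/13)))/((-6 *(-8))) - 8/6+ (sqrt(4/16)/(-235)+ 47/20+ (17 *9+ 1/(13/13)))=1762610557/11370240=155.02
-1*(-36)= 36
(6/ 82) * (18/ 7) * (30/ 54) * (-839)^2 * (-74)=-1562704620/ 287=-5444963.83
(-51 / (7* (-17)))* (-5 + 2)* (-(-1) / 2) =-9 / 14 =-0.64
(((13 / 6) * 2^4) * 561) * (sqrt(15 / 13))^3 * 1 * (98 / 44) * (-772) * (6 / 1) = -231507360 * sqrt(195) / 13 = -248678795.92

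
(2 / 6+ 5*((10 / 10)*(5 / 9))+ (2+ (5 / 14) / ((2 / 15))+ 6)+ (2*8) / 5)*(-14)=-21407 / 90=-237.86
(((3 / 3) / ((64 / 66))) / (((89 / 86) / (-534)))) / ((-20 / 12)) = 12771 / 40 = 319.28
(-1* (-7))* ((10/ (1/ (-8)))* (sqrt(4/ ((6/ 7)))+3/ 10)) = -560* sqrt(42)/ 3-168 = -1377.74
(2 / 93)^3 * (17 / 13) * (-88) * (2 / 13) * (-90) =0.02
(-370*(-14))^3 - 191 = 138991831809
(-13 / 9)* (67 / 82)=-871 / 738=-1.18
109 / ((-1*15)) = -109 / 15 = -7.27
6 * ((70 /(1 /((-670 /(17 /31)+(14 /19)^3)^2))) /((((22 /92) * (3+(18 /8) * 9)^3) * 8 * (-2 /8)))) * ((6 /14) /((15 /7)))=-20846.65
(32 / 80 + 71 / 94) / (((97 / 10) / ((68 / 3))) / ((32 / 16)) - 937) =-73848 / 59879363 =-0.00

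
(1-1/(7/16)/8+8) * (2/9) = 122/63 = 1.94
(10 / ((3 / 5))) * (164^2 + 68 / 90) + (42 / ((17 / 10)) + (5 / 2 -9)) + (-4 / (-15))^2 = 10288428457 / 22950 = 448297.54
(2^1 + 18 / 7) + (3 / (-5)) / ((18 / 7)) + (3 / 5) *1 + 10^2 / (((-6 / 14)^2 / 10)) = 3433111 / 630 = 5449.38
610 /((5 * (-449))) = -122 /449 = -0.27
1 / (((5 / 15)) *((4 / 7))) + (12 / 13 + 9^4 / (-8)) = -84651 / 104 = -813.95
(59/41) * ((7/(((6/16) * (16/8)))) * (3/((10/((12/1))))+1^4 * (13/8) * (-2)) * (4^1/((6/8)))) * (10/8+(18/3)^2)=1723036/1845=933.89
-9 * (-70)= 630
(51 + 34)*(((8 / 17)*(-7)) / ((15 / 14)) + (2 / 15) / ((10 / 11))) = -3733 / 15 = -248.87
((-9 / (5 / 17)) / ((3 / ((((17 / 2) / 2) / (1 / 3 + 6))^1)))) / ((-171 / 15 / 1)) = 867 / 1444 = 0.60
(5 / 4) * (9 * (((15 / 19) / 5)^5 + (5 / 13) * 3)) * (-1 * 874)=-19222353270 / 1694173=-11346.16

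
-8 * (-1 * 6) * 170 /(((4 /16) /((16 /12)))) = 43520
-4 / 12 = -1 / 3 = -0.33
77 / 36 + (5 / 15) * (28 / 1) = 413 / 36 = 11.47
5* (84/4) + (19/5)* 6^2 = 1209/5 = 241.80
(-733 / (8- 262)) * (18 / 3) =2199 / 127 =17.31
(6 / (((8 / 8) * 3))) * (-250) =-500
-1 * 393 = -393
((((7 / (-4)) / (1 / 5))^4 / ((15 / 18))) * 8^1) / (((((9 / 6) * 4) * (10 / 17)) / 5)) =5102125 / 64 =79720.70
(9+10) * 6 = 114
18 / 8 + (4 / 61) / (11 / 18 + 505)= 4996737 / 2220644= 2.25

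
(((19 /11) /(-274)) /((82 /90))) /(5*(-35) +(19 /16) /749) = 5123160 /129578522447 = 0.00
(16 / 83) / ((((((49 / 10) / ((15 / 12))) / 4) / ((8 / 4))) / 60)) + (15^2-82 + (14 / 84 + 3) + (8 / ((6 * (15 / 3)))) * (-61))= 153.50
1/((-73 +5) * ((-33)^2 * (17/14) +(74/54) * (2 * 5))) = -189/17171054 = -0.00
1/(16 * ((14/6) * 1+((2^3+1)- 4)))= 3/352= 0.01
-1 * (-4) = 4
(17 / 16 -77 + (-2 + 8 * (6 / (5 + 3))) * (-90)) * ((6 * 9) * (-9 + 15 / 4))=3954825 / 32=123588.28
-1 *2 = -2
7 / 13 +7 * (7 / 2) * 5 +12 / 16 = 6437 / 52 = 123.79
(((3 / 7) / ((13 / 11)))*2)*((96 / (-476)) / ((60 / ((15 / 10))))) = -198 / 54145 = -0.00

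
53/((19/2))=5.58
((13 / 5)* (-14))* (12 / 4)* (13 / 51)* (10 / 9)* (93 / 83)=-34.65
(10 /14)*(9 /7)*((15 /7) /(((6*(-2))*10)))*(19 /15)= -57 /2744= -0.02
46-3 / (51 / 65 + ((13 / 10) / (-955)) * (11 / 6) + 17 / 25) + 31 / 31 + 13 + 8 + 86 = 165491782 / 1089133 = 151.95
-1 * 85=-85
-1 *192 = -192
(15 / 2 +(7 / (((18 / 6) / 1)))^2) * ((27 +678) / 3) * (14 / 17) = 383285 / 153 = 2505.13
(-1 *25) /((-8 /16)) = 50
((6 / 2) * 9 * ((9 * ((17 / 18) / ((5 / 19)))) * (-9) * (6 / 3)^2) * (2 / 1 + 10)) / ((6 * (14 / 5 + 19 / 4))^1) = -8316.72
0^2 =0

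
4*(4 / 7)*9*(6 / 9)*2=27.43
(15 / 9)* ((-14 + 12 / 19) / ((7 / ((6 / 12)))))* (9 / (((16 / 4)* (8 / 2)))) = -1905 / 2128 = -0.90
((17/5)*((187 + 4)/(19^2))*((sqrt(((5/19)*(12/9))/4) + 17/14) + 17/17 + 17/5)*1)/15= 3247*sqrt(285)/1543275 + 425357/631750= 0.71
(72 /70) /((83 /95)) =684 /581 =1.18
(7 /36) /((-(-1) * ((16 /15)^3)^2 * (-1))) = -8859375 /67108864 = -0.13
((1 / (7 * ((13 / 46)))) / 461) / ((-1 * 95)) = -46 / 3985345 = -0.00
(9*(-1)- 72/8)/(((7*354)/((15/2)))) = -45/826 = -0.05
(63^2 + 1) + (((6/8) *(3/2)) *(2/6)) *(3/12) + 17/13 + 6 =1654599/416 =3977.40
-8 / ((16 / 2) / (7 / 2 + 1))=-4.50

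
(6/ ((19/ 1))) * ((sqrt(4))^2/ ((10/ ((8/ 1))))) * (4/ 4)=96/ 95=1.01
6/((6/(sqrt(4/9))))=2/3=0.67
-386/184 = -193/92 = -2.10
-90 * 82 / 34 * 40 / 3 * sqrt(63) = -147600 * sqrt(7) / 17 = -22971.35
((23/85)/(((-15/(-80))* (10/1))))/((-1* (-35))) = 184/44625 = 0.00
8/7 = 1.14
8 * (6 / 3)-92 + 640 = 564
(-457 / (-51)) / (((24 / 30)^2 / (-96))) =-1344.12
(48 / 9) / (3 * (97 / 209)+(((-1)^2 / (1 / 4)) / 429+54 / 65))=217360 / 90983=2.39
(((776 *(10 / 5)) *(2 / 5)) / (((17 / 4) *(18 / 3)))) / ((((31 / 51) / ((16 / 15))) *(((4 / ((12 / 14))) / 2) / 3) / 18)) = 5363712 / 5425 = 988.70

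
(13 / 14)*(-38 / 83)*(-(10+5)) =3705 / 581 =6.38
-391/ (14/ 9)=-3519/ 14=-251.36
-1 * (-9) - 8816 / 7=-8753 / 7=-1250.43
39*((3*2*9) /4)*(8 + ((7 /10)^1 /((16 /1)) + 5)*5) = 1119339 /64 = 17489.67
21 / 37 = 0.57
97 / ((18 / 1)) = 97 / 18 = 5.39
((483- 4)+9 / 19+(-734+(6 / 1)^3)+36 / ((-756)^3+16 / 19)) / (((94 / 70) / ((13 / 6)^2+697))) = -20131.48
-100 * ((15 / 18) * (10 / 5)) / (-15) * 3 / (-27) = -1.23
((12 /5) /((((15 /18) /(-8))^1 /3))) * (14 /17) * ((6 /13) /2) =-72576 /5525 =-13.14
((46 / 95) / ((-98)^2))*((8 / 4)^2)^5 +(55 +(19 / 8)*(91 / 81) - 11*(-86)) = 148355372663 / 147805560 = 1003.72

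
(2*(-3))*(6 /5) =-7.20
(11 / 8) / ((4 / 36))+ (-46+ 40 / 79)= -20931 / 632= -33.12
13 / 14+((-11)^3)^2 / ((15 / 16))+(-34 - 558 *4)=396353999 / 210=1887400.00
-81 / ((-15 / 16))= 432 / 5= 86.40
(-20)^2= 400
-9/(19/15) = -135/19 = -7.11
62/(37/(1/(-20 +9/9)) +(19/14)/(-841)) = -729988/8277141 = -0.09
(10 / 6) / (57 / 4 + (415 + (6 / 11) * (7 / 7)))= 220 / 56733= 0.00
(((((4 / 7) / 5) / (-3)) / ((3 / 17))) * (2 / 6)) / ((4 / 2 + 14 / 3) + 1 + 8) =-68 / 14805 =-0.00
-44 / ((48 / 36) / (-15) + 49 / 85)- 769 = -320497 / 373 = -859.24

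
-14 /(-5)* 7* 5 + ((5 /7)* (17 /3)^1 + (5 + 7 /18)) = 107.44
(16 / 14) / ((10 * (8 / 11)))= 11 / 70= 0.16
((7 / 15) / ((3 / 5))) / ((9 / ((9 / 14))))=1 / 18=0.06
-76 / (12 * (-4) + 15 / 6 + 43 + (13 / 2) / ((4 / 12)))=-76 / 17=-4.47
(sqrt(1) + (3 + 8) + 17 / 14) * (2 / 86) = 185 / 602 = 0.31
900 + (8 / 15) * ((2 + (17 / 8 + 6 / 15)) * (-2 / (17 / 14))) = 1142432 / 1275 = 896.03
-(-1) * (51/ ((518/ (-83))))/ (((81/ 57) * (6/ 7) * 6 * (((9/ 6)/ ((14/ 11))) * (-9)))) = 187663/ 1780218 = 0.11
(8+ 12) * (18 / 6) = 60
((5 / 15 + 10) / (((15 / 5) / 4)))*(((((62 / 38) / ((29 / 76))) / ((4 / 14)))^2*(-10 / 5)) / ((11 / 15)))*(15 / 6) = -583903600 / 27753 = -21039.30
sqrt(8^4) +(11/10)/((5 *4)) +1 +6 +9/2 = 15111/200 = 75.56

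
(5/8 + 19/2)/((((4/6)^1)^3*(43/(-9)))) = -19683/2752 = -7.15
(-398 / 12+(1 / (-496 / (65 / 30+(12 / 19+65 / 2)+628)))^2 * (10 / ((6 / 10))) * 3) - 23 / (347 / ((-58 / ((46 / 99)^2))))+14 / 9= 1884208645006 / 24918988509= 75.61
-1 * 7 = -7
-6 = -6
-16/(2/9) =-72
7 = 7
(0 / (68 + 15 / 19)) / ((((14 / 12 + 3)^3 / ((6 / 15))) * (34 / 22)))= 0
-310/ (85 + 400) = -62/ 97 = -0.64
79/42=1.88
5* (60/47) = 300/47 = 6.38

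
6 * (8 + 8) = 96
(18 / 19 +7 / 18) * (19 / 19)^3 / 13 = 457 / 4446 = 0.10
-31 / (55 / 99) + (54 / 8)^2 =-819 / 80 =-10.24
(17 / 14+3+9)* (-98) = -1295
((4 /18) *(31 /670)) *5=31 /603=0.05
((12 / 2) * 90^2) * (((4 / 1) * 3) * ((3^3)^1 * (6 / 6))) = 15746400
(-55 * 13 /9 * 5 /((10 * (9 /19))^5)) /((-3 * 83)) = 0.00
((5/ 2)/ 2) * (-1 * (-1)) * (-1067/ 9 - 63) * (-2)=4085/ 9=453.89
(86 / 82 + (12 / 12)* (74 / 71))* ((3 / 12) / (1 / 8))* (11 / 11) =12174 / 2911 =4.18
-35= -35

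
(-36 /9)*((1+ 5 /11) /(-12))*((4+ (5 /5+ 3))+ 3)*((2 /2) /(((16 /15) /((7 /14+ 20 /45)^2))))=1445 /324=4.46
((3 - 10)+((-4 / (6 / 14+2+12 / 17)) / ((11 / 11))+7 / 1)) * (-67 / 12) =7973 / 1119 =7.13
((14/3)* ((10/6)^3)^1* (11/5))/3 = 3850/243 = 15.84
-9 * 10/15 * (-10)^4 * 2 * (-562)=67440000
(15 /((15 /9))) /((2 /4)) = 18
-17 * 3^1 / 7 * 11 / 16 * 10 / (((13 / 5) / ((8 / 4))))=-38.53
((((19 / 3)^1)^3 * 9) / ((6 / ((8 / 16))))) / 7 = 6859 / 252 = 27.22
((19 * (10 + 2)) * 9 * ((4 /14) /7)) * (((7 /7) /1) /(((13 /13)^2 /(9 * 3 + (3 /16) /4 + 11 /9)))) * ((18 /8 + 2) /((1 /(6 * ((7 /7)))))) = 47334681 /784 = 60375.87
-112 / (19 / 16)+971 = 16657 / 19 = 876.68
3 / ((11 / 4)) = 12 / 11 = 1.09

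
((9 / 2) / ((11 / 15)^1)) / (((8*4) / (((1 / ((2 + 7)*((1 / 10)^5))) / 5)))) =9375 / 22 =426.14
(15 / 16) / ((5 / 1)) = 3 / 16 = 0.19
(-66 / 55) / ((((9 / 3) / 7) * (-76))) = 7 / 190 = 0.04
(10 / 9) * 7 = 70 / 9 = 7.78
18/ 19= 0.95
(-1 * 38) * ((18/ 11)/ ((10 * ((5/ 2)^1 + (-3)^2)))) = -684/ 1265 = -0.54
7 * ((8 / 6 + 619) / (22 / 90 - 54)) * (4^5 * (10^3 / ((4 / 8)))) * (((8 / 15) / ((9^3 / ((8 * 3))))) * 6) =-3414949888000 / 195939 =-17428637.93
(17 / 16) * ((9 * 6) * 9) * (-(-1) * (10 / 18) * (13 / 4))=29835 / 32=932.34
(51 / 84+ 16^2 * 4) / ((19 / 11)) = 315579 / 532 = 593.19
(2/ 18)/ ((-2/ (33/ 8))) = -11/ 48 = -0.23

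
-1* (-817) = 817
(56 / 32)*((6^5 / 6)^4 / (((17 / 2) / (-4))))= -39495538704384 / 17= -2323266982610.82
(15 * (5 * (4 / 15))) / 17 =20 / 17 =1.18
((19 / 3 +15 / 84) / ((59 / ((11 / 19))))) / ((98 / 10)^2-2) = 150425 / 221379564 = 0.00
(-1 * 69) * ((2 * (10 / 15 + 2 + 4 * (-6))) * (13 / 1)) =38272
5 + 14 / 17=99 / 17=5.82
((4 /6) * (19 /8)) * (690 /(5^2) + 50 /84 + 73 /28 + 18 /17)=4322291 /85680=50.45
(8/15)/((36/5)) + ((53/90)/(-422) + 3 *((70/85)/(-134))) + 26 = 3381258479/129777660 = 26.05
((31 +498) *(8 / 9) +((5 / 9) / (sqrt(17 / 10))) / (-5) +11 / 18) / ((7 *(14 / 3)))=2825 / 196-sqrt(170) / 4998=14.41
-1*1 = -1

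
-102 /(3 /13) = -442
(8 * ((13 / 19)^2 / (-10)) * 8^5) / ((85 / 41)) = -908197888 / 153425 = -5919.49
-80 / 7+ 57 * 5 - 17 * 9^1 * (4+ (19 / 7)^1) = -5276 / 7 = -753.71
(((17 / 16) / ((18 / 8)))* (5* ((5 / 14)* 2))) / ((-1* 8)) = -425 / 2016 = -0.21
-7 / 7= -1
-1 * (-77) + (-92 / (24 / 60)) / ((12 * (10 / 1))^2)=76.98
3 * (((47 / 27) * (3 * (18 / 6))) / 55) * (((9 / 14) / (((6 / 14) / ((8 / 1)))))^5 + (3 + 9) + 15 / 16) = 187131393 / 880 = 212649.31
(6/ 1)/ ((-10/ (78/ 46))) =-117/ 115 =-1.02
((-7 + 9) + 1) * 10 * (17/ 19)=510/ 19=26.84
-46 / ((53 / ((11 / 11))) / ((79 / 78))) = -1817 / 2067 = -0.88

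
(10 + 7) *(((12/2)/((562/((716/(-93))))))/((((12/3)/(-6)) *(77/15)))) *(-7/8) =-136935/383284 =-0.36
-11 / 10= -1.10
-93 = -93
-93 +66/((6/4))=-49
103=103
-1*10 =-10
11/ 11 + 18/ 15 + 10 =61/ 5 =12.20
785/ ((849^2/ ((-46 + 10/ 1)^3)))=-4069440/ 80089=-50.81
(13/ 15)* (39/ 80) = 169/ 400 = 0.42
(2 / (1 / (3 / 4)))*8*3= 36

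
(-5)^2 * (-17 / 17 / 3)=-25 / 3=-8.33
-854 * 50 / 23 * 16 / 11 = -2700.40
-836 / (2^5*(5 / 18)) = -1881 / 20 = -94.05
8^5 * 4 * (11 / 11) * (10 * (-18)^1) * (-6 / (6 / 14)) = 330301440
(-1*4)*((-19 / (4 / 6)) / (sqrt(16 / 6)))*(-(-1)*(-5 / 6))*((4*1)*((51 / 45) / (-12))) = 323*sqrt(6) / 36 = 21.98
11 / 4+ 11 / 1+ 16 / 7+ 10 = 729 / 28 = 26.04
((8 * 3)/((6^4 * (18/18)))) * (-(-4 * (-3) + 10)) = -11/27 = -0.41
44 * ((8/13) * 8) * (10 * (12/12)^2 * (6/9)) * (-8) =-450560/39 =-11552.82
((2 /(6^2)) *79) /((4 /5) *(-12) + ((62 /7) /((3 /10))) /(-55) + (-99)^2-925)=30415 /61440432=0.00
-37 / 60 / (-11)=37 / 660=0.06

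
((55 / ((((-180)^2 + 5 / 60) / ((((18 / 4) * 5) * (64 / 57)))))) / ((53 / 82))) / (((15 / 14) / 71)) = 245921280 / 55931801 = 4.40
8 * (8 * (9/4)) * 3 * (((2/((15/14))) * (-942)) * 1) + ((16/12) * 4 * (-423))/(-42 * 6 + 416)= -155726724/205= -759642.56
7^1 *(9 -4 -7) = -14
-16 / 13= -1.23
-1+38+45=82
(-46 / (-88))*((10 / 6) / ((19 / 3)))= 115 / 836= 0.14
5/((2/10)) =25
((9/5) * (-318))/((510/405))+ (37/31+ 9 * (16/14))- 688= -20862654/18445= -1131.07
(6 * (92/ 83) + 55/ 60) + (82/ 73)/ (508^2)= 17748394067/ 2345414664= 7.57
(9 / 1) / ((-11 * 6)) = -0.14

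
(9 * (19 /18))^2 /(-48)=-361 /192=-1.88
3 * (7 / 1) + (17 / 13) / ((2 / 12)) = 375 / 13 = 28.85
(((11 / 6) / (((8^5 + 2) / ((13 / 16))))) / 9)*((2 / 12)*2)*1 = 143 / 84939840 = 0.00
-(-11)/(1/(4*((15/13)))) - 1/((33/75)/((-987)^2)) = -316597665/143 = -2213969.69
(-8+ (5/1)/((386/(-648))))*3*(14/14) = -9492/193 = -49.18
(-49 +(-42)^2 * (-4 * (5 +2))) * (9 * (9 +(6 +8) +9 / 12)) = -42272055 / 4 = -10568013.75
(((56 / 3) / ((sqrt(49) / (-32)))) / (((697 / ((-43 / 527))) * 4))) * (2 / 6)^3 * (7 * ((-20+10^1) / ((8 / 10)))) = -240800 / 29752839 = -0.01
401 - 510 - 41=-150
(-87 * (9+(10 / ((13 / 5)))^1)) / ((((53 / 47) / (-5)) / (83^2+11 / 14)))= 329334581955 / 9646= 34142088.11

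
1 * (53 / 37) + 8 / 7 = 667 / 259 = 2.58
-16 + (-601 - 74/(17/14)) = -11525/17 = -677.94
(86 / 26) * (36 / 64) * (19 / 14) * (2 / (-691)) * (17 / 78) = -41667 / 26158496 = -0.00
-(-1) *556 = 556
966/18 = 161/3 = 53.67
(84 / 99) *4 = 112 / 33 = 3.39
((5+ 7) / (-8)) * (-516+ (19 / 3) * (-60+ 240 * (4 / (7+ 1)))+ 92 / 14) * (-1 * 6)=-8154 / 7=-1164.86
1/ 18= 0.06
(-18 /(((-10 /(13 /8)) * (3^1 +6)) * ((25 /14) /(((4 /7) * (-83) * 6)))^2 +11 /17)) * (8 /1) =-3507768576 /15708907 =-223.30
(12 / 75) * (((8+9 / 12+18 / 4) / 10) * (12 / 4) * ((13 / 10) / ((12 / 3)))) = 2067 / 10000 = 0.21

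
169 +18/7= 1201/7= 171.57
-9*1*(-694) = 6246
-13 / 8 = -1.62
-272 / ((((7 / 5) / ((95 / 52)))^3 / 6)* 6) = -1821921875 / 3014284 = -604.43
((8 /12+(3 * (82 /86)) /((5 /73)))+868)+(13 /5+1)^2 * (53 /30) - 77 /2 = 894.83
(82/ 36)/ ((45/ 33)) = 451/ 270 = 1.67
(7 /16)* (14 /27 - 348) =-32837 /216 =-152.02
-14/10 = -7/5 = -1.40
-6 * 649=-3894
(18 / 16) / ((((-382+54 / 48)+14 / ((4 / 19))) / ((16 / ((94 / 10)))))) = -144 / 23641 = -0.01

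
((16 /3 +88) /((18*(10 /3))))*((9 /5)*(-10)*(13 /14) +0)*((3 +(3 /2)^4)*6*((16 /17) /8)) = -5031 /34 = -147.97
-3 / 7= -0.43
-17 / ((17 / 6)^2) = -36 / 17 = -2.12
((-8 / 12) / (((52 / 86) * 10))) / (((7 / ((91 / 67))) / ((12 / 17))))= -86 / 5695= -0.02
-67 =-67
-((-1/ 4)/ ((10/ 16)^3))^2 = -16384/ 15625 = -1.05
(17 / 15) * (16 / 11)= 272 / 165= 1.65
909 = 909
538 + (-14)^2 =734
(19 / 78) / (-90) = -19 / 7020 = -0.00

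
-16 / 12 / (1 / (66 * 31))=-2728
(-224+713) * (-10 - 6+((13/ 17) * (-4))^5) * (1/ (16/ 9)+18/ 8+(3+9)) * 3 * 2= -17510928629022/ 1419857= -12332881.85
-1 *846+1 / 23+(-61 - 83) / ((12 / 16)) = -23873 / 23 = -1037.96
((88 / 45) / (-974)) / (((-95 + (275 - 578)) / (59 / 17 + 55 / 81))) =125708 / 6005214045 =0.00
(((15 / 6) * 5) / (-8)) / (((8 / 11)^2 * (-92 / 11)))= 33275 / 94208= 0.35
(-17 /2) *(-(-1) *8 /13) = -68 /13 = -5.23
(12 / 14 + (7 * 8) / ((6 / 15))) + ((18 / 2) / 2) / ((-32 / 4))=15713 / 112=140.29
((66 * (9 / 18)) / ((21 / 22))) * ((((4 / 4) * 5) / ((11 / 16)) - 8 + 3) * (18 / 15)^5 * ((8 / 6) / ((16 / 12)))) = 171072 / 875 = 195.51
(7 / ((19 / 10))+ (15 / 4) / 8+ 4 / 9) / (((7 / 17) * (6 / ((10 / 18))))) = 2138345 / 2068416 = 1.03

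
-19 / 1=-19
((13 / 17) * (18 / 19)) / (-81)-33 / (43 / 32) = -3070910 / 125001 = -24.57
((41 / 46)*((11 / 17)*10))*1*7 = 40.37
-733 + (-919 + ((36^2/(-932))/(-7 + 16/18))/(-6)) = -21170866/12815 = -1652.04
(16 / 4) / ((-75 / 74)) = -296 / 75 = -3.95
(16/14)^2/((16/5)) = 20/49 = 0.41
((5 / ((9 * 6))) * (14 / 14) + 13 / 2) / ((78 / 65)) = 445 / 81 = 5.49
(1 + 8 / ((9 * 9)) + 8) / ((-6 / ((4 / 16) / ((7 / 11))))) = -8107 / 13608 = -0.60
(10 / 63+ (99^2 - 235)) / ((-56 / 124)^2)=144790987 / 3087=46903.46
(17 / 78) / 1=17 / 78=0.22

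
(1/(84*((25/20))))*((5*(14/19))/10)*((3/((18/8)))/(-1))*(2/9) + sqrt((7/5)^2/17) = -8/7695 + 7*sqrt(17)/85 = 0.34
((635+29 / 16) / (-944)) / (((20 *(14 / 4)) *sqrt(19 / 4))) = -10189 *sqrt(19) / 10044160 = -0.00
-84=-84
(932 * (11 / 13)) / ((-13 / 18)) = -184536 / 169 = -1091.93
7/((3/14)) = 98/3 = 32.67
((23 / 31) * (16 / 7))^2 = 135424 / 47089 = 2.88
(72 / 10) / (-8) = -9 / 10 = -0.90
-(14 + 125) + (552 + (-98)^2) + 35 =10052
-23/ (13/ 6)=-138/ 13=-10.62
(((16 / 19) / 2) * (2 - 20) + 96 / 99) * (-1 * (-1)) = -4144 / 627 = -6.61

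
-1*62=-62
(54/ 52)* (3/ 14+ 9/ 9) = 459/ 364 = 1.26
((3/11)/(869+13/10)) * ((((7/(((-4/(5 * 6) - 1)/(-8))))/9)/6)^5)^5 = 4499879580584837311451522662400000000000000000000000000/132198395584592588699506483001074302238818136353356590151823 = 0.00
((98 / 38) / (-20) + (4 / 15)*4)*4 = 1069 / 285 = 3.75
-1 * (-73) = 73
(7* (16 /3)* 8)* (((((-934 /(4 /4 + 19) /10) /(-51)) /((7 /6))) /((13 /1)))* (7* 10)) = 418432 /3315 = 126.22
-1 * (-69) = 69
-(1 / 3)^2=-1 / 9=-0.11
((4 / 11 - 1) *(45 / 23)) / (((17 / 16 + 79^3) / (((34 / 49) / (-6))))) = 1360 / 4656927737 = 0.00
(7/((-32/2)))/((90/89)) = -623/1440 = -0.43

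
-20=-20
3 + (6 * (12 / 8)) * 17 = 156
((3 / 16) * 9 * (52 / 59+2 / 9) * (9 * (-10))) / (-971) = 39555 / 229156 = 0.17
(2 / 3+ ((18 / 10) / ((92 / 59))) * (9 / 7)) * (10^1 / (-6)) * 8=-41554 / 1449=-28.68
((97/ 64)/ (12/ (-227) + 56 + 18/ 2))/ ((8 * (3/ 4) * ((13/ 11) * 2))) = 242209/ 147194112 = 0.00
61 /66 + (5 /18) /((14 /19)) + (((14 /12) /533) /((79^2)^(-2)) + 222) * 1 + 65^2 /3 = 128375262857 /1477476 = 86888.22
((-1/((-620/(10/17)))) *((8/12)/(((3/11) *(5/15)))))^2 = 121/2499561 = 0.00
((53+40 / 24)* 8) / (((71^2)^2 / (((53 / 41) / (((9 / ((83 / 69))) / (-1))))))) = -140768 / 47341961703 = -0.00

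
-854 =-854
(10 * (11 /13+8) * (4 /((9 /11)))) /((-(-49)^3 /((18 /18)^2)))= 50600 /13764933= 0.00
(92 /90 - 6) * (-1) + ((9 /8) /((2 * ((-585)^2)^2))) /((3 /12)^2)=64776348001 /13013105625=4.98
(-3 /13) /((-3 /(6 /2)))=3 /13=0.23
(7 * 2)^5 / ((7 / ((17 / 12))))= 326536 / 3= 108845.33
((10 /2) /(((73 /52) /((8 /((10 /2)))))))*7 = 2912 /73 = 39.89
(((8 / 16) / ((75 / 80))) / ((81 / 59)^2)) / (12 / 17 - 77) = -473416 / 127644255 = -0.00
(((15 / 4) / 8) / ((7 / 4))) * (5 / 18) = 0.07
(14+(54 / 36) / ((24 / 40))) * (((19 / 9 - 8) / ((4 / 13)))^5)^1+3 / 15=-8540018214723911 / 201553920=-42370886.24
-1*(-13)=13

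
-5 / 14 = -0.36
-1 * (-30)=30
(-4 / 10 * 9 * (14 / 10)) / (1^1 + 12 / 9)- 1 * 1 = -79 / 25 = -3.16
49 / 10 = 4.90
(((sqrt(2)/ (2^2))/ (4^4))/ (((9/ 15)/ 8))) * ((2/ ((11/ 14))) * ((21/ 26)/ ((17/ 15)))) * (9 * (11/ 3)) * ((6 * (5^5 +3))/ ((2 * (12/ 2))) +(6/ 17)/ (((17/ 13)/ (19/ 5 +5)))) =1247705865 * sqrt(2)/ 1021904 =1726.70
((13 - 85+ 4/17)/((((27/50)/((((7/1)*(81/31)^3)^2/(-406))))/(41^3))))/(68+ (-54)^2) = 38480065915674025125/326404328790818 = 117890.80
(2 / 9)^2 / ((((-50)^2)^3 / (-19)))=-19 / 316406250000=-0.00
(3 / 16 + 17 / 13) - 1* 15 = -13.50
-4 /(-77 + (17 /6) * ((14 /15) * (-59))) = 90 /5243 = 0.02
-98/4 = -49/2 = -24.50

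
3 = 3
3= 3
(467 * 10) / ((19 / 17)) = 79390 / 19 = 4178.42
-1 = -1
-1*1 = -1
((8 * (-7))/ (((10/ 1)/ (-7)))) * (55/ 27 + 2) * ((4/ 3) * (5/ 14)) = 6104/ 81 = 75.36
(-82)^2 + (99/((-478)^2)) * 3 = 1536326713/228484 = 6724.00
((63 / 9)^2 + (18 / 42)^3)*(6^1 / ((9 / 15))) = 168340 / 343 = 490.79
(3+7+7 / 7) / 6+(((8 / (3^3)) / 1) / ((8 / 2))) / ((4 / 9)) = 2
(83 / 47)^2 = 6889 / 2209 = 3.12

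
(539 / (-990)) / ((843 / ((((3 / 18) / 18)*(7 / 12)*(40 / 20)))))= -0.00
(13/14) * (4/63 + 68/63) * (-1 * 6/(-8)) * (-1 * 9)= -351/49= -7.16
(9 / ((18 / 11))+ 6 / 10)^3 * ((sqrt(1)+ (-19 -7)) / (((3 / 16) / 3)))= -453962 / 5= -90792.40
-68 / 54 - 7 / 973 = -4753 / 3753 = -1.27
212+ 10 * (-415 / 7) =-2666 / 7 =-380.86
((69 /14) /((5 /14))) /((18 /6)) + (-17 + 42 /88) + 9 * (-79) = -159043 /220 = -722.92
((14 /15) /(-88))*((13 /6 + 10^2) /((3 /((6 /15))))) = -4291 /29700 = -0.14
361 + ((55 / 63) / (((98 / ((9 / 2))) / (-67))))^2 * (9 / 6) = 1399818923 / 3764768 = 371.82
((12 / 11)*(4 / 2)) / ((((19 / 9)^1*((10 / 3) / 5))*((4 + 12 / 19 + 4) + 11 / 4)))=1296 / 9515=0.14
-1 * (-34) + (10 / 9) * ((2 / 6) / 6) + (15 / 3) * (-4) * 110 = -175441 / 81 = -2165.94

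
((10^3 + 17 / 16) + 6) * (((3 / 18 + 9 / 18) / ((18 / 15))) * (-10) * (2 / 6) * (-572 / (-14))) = -19201325 / 252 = -76195.73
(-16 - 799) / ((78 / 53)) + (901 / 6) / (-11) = -81143 / 143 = -567.43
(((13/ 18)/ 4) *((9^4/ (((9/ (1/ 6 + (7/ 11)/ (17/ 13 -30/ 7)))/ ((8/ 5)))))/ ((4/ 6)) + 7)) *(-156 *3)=189591467/ 29810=6360.00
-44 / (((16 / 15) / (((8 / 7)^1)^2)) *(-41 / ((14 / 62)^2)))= 2640 / 39401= 0.07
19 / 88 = 0.22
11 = 11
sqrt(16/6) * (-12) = -8 * sqrt(6) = -19.60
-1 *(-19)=19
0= 0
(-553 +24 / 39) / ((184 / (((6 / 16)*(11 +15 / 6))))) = -581661 / 38272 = -15.20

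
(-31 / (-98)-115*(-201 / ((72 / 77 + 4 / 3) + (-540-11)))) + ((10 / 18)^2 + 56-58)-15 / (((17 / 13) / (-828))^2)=-1748738313813410665 / 290790952074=-6013730.14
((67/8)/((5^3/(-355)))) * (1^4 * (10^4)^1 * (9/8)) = -1070325/4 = -267581.25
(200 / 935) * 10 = 400 / 187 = 2.14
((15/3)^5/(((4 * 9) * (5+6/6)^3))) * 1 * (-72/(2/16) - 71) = -2021875/7776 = -260.01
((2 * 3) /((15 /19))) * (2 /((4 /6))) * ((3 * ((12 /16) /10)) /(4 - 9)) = -513 /500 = -1.03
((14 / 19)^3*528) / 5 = 1448832 / 34295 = 42.25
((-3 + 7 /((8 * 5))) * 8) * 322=-36386 /5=-7277.20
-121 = -121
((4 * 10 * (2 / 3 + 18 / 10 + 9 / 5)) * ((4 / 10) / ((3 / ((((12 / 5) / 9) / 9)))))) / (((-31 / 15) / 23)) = -94208 / 12555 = -7.50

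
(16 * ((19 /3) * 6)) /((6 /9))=912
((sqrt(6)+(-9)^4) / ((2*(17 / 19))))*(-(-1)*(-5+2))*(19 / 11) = -7105563 / 374 - 1083*sqrt(6) / 374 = -19005.92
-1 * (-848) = 848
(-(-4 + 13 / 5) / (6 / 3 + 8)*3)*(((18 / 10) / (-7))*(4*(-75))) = 32.40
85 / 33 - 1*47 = -1466 / 33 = -44.42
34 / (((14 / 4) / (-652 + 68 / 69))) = -3054560 / 483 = -6324.14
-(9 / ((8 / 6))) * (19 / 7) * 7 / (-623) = 513 / 2492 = 0.21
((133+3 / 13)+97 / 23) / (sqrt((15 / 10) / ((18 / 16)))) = 41097*sqrt(3) / 598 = 119.03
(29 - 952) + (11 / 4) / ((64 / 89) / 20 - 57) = -93593403 / 101396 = -923.05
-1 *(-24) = 24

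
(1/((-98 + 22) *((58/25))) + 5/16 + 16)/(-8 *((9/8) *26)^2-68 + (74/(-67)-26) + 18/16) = -9631987/4098365550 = -0.00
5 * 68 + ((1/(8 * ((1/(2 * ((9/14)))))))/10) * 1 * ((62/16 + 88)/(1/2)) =21949/64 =342.95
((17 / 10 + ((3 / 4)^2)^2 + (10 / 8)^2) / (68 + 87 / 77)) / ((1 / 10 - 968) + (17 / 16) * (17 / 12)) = -1058211 / 19753418788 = -0.00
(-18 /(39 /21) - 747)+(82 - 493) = -15180 /13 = -1167.69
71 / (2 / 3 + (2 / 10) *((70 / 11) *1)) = 2343 / 64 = 36.61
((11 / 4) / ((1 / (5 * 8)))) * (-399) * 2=-87780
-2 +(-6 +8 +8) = 8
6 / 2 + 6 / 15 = 17 / 5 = 3.40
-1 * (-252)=252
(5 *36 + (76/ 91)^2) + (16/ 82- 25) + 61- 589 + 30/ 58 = -3658716986/ 9846109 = -371.59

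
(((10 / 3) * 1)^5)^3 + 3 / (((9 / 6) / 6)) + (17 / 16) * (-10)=8000000157837977 / 114791256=69691720.75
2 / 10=1 / 5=0.20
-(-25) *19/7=475/7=67.86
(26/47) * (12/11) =312/517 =0.60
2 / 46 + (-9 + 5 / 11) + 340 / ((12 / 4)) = 79567 / 759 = 104.83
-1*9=-9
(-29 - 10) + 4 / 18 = -38.78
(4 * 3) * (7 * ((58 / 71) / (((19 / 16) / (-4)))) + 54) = 562344 / 1349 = 416.86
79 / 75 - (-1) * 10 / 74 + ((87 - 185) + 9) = -87.81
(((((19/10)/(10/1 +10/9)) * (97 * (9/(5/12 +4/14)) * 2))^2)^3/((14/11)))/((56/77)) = 6373428128332990.54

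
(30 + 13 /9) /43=283 /387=0.73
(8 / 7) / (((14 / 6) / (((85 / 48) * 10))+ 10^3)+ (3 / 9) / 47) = 479400 / 419533247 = 0.00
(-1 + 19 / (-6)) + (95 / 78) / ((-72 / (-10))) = -4.00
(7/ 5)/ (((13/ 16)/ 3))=336/ 65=5.17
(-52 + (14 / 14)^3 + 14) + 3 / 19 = -700 / 19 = -36.84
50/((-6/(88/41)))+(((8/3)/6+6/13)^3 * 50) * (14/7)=56.48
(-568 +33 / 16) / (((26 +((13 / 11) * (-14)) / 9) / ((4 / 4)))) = -896445 / 38272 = -23.42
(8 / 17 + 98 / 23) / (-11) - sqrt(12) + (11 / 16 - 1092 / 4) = -276.21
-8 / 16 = -1 / 2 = -0.50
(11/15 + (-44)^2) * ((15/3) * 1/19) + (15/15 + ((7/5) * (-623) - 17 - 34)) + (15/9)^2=-409.76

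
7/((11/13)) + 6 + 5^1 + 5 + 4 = 311/11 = 28.27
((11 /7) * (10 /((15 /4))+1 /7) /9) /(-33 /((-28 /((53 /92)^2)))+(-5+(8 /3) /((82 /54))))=-900874304 /5238958851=-0.17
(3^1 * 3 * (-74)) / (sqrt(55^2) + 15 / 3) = -111 / 10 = -11.10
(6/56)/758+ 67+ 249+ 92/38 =128405257/403256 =318.42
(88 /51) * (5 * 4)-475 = -22465 /51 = -440.49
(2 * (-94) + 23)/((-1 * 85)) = 33/17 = 1.94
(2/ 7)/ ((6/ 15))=5/ 7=0.71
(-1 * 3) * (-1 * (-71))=-213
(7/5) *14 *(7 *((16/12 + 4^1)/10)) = 5488/75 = 73.17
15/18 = 5/6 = 0.83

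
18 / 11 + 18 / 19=540 / 209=2.58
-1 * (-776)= 776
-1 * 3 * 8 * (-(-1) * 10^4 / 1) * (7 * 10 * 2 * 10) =-336000000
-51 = -51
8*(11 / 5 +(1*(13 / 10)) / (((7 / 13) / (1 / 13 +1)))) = 192 / 5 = 38.40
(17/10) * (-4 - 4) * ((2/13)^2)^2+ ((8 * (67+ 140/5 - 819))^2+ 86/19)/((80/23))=209354362533677/21706360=9644839.69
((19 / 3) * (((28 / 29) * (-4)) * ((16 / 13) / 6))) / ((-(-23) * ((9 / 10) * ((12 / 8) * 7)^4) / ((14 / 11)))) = -0.00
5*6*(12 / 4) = 90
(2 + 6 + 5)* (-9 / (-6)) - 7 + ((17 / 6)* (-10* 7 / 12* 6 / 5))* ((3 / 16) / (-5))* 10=19.94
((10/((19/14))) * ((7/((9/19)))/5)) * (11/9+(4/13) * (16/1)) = 140924/1053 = 133.83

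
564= 564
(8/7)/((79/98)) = 112/79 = 1.42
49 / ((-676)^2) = 0.00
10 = 10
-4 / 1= -4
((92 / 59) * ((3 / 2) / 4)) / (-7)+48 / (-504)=-443 / 2478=-0.18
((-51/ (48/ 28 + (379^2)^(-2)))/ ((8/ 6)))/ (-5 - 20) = 22097661199551/ 24759284257900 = 0.89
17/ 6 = 2.83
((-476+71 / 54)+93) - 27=-22069 / 54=-408.69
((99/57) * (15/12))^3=4492125/438976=10.23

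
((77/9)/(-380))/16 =-77/54720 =-0.00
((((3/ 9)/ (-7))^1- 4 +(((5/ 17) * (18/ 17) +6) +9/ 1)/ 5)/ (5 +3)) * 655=-979225/ 12138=-80.67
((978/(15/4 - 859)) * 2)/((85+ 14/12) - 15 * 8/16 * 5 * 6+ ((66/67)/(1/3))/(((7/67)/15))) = -328608/41014369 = -0.01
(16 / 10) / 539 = 8 / 2695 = 0.00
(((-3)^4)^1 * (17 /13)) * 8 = 11016 /13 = 847.38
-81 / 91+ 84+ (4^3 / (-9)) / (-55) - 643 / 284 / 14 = 2125583407 / 25585560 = 83.08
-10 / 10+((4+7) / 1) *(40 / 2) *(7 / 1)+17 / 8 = 12329 / 8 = 1541.12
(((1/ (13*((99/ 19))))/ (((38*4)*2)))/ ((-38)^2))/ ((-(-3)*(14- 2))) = 1/ 1070454528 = 0.00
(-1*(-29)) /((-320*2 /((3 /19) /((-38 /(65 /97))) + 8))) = -16242233 /44821760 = -0.36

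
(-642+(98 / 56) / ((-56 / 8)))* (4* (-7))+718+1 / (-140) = 2618139 / 140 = 18700.99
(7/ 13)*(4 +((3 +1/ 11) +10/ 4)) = 1477/ 286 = 5.16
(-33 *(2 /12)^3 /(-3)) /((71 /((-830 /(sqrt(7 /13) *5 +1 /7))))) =415415 /65653416- 1118425 *sqrt(91) /65653416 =-0.16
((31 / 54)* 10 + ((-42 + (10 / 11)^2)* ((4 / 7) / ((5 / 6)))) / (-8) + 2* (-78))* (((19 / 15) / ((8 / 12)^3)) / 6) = -318779207 / 3049200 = -104.55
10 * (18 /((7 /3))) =540 /7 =77.14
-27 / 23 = -1.17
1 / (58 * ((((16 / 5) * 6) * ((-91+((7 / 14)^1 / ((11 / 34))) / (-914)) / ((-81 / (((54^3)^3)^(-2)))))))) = 12184115620513277438405170000.00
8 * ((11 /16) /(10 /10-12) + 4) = 63 /2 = 31.50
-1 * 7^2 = -49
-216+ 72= -144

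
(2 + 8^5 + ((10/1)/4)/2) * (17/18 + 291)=9567384.38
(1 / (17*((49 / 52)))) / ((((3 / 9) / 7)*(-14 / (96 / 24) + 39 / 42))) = -0.51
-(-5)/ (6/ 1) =5/ 6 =0.83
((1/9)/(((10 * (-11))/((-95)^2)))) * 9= -1805/22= -82.05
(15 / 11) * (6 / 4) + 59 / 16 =1009 / 176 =5.73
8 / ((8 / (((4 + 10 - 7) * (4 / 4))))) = 7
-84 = -84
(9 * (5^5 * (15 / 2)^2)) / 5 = 1265625 / 4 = 316406.25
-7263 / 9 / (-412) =807 / 412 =1.96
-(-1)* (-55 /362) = -55 /362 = -0.15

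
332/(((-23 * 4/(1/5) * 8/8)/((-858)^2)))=-61101612/115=-531318.37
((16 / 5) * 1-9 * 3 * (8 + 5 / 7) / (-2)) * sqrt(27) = 25377 * sqrt(3) / 70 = 627.92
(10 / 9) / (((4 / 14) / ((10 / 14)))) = 25 / 9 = 2.78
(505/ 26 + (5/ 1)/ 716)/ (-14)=-180855/ 130312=-1.39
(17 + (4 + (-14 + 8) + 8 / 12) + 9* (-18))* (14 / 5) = -6146 / 15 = -409.73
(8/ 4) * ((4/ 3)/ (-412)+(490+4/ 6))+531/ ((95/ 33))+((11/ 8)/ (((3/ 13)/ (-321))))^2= 3659300.17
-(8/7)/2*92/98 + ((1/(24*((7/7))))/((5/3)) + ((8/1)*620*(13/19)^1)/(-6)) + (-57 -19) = -502167809/782040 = -642.13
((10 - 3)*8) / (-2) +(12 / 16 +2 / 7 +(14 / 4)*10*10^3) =979245 / 28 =34973.04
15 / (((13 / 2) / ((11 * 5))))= 1650 / 13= 126.92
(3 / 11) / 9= 1 / 33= 0.03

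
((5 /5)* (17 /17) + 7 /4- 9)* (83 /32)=-2075 /128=-16.21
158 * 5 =790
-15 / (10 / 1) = -3 / 2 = -1.50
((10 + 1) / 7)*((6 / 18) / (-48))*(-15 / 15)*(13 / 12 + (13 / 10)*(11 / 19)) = 3289 / 164160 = 0.02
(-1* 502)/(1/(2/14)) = -502/7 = -71.71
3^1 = 3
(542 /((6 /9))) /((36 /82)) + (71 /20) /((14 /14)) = 111323 /60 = 1855.38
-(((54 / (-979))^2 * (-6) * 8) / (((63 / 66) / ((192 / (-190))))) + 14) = -820147562 / 57942115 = -14.15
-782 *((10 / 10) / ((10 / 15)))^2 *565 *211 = -419517585 / 2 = -209758792.50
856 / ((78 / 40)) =17120 / 39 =438.97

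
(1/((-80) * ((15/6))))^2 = 1/40000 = 0.00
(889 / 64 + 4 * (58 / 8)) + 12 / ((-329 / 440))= 565185 / 21056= 26.84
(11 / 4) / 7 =11 / 28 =0.39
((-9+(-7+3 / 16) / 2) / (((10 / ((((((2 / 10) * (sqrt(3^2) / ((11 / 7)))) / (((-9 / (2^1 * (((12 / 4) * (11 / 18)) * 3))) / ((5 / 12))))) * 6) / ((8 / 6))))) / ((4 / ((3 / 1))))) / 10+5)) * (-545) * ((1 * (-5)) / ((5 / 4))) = -1514555 / 232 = -6528.25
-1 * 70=-70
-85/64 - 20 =-1365/64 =-21.33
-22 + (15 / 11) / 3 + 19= -28 / 11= -2.55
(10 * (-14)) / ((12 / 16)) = -186.67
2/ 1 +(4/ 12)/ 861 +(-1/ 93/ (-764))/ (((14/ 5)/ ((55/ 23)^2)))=129474851599/ 64723966776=2.00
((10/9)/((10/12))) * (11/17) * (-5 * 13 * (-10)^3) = 2860000/51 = 56078.43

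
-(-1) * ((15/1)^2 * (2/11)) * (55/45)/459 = 50/459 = 0.11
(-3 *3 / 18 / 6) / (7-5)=-1 / 24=-0.04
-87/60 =-1.45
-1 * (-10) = 10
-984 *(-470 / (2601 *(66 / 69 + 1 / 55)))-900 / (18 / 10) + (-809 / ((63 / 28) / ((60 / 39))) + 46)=-11461518602 / 13897143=-824.74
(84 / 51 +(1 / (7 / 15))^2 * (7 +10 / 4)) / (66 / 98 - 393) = -75419 / 653616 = -0.12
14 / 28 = 1 / 2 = 0.50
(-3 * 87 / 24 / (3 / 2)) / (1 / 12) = -87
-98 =-98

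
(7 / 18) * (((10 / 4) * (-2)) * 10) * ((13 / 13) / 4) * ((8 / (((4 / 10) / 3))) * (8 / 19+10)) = -57750 / 19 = -3039.47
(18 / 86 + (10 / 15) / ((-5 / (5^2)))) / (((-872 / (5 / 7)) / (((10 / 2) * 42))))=10075 / 18748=0.54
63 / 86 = 0.73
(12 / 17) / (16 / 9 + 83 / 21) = 756 / 6137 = 0.12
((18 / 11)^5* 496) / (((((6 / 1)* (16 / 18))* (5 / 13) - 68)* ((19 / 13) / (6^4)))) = -153956195887104 / 1967560067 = -78247.27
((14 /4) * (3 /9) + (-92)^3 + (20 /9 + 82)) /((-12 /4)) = 14014847 /54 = 259534.20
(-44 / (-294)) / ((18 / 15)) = 55 / 441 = 0.12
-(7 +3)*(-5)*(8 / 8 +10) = 550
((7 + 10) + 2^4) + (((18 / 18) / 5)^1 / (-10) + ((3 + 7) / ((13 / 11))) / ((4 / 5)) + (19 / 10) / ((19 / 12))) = 14546 / 325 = 44.76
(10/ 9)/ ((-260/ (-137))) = 137/ 234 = 0.59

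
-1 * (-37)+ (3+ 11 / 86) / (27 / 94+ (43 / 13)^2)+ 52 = 684754830 / 7669867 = 89.28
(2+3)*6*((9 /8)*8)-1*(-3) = 273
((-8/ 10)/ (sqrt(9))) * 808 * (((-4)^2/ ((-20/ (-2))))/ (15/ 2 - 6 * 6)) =51712/ 4275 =12.10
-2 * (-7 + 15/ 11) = 124/ 11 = 11.27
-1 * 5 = -5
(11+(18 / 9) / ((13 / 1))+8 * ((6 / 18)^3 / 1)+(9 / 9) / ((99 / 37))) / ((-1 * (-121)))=45652 / 467181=0.10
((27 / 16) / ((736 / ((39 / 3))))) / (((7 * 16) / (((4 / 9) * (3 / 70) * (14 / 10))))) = 117 / 16486400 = 0.00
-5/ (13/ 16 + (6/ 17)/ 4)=-272/ 49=-5.55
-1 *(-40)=40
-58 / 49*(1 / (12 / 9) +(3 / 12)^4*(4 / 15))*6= -2987 / 560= -5.33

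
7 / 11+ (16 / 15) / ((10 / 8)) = 1229 / 825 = 1.49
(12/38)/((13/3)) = 18/247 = 0.07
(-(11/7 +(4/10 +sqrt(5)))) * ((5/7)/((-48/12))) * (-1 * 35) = -25 * sqrt(5)/4 - 345/28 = -26.30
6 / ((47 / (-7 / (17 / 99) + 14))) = -2730 / 799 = -3.42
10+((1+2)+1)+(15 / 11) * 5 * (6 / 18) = 179 / 11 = 16.27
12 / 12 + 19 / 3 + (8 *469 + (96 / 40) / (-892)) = 12574961 / 3345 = 3759.33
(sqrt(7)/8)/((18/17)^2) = 289 * sqrt(7)/2592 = 0.29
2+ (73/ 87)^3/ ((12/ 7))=18527191/ 7902036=2.34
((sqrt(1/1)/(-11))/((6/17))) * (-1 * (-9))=-2.32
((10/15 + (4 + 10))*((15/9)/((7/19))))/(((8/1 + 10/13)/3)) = 1430/63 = 22.70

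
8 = 8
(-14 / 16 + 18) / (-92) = -137 / 736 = -0.19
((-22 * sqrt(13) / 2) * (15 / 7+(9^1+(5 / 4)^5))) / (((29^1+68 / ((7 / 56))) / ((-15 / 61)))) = 5596085 * sqrt(13) / 83514368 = 0.24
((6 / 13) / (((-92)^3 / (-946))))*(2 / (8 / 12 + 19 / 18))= 12771 / 19613204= 0.00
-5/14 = -0.36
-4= -4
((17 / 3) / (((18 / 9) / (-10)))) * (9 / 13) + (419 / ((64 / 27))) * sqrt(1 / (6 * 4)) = -255 / 13 + 3771 * sqrt(6) / 256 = 16.47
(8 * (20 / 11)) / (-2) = -80 / 11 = -7.27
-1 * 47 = -47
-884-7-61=-952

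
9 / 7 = 1.29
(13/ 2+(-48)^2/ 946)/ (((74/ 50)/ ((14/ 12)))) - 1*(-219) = 47471903/ 210012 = 226.04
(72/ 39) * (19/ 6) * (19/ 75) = 1444/ 975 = 1.48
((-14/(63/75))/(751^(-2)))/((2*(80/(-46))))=64860115/24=2702504.79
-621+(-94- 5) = -720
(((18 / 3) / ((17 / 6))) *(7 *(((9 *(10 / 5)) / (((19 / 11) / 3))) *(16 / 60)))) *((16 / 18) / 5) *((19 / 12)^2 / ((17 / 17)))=23408 / 425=55.08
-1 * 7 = -7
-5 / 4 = -1.25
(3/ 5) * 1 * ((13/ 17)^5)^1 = 1113879/ 7099285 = 0.16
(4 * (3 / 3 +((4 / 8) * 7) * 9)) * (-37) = -4810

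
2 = 2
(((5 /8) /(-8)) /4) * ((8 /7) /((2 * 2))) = -5 /896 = -0.01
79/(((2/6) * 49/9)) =43.53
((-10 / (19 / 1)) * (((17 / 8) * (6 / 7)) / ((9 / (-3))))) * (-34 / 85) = -17 / 133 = -0.13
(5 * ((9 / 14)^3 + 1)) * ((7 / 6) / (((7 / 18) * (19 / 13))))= 677235 / 52136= 12.99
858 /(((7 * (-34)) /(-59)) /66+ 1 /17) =14199471 /1985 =7153.39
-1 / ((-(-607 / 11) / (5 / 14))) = -0.01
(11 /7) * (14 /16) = 1.38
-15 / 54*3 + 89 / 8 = 247 / 24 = 10.29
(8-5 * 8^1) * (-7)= 224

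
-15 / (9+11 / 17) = -255 / 164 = -1.55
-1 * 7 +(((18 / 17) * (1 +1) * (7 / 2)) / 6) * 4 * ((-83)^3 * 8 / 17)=-384242887 / 289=-1329560.16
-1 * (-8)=8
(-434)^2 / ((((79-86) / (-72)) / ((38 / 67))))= 73620288 / 67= 1098810.27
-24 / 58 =-12 / 29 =-0.41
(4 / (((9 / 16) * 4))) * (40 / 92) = 160 / 207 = 0.77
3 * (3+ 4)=21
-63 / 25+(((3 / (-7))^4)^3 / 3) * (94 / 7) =-6103591360191 / 2422225260175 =-2.52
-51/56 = -0.91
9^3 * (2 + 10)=8748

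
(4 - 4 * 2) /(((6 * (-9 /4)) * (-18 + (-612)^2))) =4 /5056101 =0.00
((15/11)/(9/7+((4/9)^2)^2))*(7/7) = 1.03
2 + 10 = 12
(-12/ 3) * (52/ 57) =-208/ 57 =-3.65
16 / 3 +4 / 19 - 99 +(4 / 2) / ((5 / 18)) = -24583 / 285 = -86.26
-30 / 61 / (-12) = 5 / 122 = 0.04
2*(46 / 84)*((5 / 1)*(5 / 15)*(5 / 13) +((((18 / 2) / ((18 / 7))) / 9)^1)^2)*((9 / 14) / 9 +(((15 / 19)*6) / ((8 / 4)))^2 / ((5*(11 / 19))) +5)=1574086259 / 258810552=6.08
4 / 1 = 4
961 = 961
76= 76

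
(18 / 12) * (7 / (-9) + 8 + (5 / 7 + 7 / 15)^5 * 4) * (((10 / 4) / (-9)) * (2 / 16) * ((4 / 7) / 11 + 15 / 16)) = -0.85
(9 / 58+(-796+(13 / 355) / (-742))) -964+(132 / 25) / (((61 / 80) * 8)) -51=-84340020075 / 46597229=-1809.98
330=330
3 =3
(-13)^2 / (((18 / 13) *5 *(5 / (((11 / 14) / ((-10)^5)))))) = -24167 / 630000000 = -0.00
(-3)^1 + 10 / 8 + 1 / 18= -61 / 36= -1.69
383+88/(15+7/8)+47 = 435.54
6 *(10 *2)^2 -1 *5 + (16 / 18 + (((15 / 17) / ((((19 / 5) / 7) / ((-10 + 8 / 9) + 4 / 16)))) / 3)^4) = 53513416191660138817 / 18281847941427456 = 2927.13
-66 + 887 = 821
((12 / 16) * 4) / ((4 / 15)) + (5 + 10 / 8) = 35 / 2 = 17.50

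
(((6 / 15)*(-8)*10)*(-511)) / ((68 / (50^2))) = 10220000 / 17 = 601176.47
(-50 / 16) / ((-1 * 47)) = 25 / 376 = 0.07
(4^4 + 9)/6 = 265/6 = 44.17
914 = 914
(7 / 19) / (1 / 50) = 350 / 19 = 18.42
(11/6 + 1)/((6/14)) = 119/18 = 6.61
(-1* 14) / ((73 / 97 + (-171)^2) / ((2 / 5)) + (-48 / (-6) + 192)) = -1358 / 7110525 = -0.00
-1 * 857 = -857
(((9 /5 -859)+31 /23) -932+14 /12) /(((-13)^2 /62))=-38217203 /58305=-655.47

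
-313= -313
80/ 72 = 10/ 9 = 1.11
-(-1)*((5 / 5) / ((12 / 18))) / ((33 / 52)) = 26 / 11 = 2.36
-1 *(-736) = 736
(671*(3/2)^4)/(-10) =-54351/160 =-339.69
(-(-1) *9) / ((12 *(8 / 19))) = 57 / 32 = 1.78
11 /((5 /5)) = 11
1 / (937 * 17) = 1 / 15929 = 0.00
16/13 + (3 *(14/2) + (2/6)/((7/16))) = 6277/273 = 22.99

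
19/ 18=1.06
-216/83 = -2.60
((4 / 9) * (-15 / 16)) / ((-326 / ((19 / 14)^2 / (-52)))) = -1805 / 39871104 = -0.00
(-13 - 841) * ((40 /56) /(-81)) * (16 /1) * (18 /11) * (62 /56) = 151280 /693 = 218.30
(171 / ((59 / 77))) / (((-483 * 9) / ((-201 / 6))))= 14003 / 8142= 1.72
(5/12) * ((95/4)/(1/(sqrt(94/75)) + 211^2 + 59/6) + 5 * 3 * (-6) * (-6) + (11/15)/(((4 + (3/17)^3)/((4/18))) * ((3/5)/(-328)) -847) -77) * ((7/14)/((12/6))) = 2313194588117990348463145/47962600410549227641056 -285 * sqrt(282)/4294691503648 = 48.23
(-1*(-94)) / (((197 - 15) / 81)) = 3807 / 91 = 41.84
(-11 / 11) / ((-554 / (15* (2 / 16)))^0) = -1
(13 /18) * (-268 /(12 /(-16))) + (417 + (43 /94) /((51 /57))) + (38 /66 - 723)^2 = 2728175811805 /5220666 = 522572.37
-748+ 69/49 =-36583/49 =-746.59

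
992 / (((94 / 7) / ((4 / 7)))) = 1984 / 47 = 42.21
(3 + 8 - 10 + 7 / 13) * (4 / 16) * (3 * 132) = 1980 / 13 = 152.31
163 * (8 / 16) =81.50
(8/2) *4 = 16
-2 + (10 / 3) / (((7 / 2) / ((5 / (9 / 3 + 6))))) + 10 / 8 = -167 / 756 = -0.22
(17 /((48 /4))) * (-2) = -2.83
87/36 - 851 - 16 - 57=-921.58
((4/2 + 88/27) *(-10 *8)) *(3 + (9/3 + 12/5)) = -3534.22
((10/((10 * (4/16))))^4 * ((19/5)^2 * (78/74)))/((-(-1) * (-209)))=-189696/10175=-18.64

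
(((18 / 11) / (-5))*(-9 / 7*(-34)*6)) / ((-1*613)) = 33048 / 236005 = 0.14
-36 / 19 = -1.89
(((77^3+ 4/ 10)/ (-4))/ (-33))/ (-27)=-760889/ 5940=-128.10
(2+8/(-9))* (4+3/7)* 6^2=1240/7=177.14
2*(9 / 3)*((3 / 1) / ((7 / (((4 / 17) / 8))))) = 9 / 119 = 0.08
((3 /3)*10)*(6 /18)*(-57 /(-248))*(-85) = -8075 /124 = -65.12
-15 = -15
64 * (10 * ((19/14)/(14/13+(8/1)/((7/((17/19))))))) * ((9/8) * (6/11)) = 337896/1331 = 253.87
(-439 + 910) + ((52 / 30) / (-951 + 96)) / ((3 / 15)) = 1208089 / 2565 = 470.99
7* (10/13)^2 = 700/169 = 4.14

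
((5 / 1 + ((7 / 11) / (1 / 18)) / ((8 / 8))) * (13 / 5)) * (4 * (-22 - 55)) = -65884 / 5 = -13176.80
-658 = -658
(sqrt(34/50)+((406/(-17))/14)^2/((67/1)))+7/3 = sqrt(17)/5+138064/58089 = 3.20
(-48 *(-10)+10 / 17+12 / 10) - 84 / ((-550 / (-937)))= 1583342 / 4675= 338.68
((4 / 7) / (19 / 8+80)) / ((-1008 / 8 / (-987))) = 752 / 13839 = 0.05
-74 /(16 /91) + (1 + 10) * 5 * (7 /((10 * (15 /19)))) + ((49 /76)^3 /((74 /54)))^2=-1472315938993700969 /3957093033308160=-372.07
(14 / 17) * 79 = 1106 / 17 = 65.06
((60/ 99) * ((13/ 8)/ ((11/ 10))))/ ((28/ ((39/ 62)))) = 4225/ 210056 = 0.02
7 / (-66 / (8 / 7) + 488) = 28 / 1721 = 0.02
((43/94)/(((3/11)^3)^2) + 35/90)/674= 19050943/11546631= 1.65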